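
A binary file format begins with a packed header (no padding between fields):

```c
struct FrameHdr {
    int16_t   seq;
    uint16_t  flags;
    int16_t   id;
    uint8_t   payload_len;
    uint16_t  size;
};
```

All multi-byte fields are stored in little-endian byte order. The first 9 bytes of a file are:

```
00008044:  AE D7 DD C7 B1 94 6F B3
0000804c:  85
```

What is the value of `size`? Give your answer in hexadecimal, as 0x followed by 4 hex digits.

0x85B3

`size` follows `seq` (2 B), `flags` (2 B), `id` (2 B), `payload_len` (1 B), so it starts at offset 2 + 2 + 2 + 1 = 7 and occupies 2 bytes.
Bytes at offsets 7..8: B3 85.
Little-endian: lowest address holds the least-significant byte.
Reassemble most-significant byte first: 85 B3 → 0x85B3.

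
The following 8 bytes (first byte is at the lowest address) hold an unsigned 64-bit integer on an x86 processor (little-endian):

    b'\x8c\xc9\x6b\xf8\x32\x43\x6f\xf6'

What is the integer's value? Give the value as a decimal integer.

Little-endian: lowest address holds the least-significant byte.
Reassemble most-significant byte first: F6 6F 43 32 F8 6B C9 8C → 0xF66F4332F86BC98C.
0xF66F4332F86BC98C = 17757485741940394380.

17757485741940394380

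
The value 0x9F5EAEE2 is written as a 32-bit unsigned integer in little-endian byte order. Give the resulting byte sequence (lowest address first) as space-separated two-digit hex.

E2 AE 5E 9F

Split into bytes (most-significant first): 9F 5E AE E2.
Little-endian stores the least-significant byte at the lowest address.
So at ascending addresses the bytes are E2 AE 5E 9F.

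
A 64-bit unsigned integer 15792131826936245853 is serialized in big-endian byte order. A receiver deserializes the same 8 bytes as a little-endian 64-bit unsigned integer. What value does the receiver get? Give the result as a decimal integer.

15792131826936245853 in 64-bit hexadecimal is 0xDB28EC39EEACEE5D.
Stored big-endian, the bytes at ascending addresses are DB 28 EC 39 EE AC EE 5D.
Read back as little-endian, the first byte is least significant, giving 0x5DEEACEE39EC28DB.
0x5DEEACEE39EC28DB = 6768537429158406363.

6768537429158406363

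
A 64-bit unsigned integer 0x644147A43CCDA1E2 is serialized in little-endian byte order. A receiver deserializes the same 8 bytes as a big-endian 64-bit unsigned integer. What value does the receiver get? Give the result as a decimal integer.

16330559384159994212

Stored little-endian, the bytes at ascending addresses are E2 A1 CD 3C A4 47 41 64.
Read back as big-endian, the last byte is least significant, giving 0xE2A1CD3CA4474164.
0xE2A1CD3CA4474164 = 16330559384159994212.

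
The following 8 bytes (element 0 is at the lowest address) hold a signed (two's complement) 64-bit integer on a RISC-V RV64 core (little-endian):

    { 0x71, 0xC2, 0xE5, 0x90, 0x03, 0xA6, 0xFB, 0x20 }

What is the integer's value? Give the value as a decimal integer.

2376675762614157937

Little-endian: lowest address holds the least-significant byte.
Reassemble most-significant byte first: 20 FB A6 03 90 E5 C2 71 → 0x20FBA60390E5C271.
0x20FBA60390E5C271 = 2376675762614157937.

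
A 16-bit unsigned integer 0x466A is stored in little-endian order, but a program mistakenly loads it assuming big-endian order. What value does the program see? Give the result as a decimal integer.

27206

Stored little-endian, the bytes at ascending addresses are 6A 46.
Read back as big-endian, the last byte is least significant, giving 0x6A46.
0x6A46 = 27206.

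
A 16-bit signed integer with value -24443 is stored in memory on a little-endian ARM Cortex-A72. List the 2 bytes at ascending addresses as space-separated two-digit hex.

85 A0

Two's complement of -24443 in 16 bits: 24443 = 0x5F7B; invert → 0xA084; add 1 → 0xA085.
Split into bytes (most-significant first): A0 85.
Little-endian: lowest address holds the least-significant byte.
So at ascending addresses the bytes are 85 A0.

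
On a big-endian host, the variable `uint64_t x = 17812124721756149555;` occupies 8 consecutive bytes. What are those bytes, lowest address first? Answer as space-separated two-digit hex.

F7 31 61 0F CF 3A 97 33

17812124721756149555 in hexadecimal, padded to 64 bits, is 0xF731610FCF3A9733.
Split into bytes (most-significant first): F7 31 61 0F CF 3A 97 33.
In big-endian order the high byte comes first in memory.
So the memory order matches the most-significant-first order: F7 31 61 0F CF 3A 97 33.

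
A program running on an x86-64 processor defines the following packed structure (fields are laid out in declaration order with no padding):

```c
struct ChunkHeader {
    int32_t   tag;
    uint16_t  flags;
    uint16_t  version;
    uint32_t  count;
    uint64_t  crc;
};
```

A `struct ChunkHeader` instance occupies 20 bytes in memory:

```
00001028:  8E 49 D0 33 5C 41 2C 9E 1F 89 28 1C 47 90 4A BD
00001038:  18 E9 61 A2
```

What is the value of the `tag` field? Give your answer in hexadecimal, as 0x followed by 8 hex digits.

`tag` is the first field, at byte offset 0, occupying 4 bytes.
Bytes at offsets 0..3: 8E 49 D0 33.
In little-endian order the low byte comes first in memory.
Reassemble most-significant byte first: 33 D0 49 8E → 0x33D0498E.

0x33D0498E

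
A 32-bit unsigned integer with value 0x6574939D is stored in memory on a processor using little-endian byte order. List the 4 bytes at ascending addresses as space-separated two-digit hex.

Split into bytes (most-significant first): 65 74 93 9D.
Little-endian: lowest address holds the least-significant byte.
So at ascending addresses the bytes are 9D 93 74 65.

9D 93 74 65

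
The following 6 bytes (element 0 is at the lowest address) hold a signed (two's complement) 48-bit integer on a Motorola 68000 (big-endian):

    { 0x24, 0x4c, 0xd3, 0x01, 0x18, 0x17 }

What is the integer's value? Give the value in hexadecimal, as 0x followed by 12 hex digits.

Big-endian: lowest address holds the most-significant byte.
The bytes are already most-significant first: 0x244CD3011817.

0x244CD3011817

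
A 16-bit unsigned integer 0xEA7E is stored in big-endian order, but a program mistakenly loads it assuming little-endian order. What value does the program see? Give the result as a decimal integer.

Stored big-endian, the bytes at ascending addresses are EA 7E.
Read back as little-endian, the first byte is least significant, giving 0x7EEA.
0x7EEA = 32490.

32490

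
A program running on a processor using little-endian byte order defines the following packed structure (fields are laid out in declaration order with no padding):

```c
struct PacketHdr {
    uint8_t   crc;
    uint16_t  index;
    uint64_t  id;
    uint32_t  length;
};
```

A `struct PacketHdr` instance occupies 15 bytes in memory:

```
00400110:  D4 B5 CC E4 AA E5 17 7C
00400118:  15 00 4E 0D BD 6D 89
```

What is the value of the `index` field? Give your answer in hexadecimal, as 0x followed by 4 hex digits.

`index` follows `crc` (1 byte), so it starts at byte offset 1 and occupies 2 bytes.
Bytes at offsets 1..2: B5 CC.
Little-endian: lowest address holds the least-significant byte.
Reassemble most-significant byte first: CC B5 → 0xCCB5.

0xCCB5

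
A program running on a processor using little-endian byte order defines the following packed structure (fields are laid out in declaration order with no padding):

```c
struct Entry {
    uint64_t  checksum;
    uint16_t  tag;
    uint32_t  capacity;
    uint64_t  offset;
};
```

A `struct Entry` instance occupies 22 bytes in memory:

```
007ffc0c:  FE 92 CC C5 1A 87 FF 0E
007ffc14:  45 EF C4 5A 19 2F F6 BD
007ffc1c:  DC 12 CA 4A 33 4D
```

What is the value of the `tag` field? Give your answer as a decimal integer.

`tag` follows `checksum` (8 bytes), so it starts at byte offset 8 and occupies 2 bytes.
Bytes at offsets 8..9: 45 EF.
Little-endian: lowest address holds the least-significant byte.
Reassemble most-significant byte first: EF 45 → 0xEF45.
0xEF45 = 61253.

61253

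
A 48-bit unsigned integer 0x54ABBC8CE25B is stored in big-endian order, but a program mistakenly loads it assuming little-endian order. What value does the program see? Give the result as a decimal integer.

Stored big-endian, the bytes at ascending addresses are 54 AB BC 8C E2 5B.
Read back as little-endian, the first byte is least significant, giving 0x5BE28CBCAB54.
0x5BE28CBCAB54 = 101028581911380.

101028581911380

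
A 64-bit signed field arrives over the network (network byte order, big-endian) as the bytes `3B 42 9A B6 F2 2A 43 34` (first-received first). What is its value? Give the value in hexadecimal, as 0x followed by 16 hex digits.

Big-endian stores the most-significant byte at the lowest address.
The bytes are already most-significant first: 0x3B429AB6F22A4334.

0x3B429AB6F22A4334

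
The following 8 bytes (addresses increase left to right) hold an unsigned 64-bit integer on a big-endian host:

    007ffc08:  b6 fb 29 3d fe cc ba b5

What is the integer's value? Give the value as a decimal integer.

Big-endian: lowest address holds the most-significant byte.
The bytes are already most-significant first: 0xB6FB293DFECCBAB5.
0xB6FB293DFECCBAB5 = 13185177680301832885.

13185177680301832885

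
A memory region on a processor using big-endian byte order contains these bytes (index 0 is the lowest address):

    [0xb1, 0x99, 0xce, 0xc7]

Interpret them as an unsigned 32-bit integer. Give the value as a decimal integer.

2979647175

Big-endian stores the most-significant byte at the lowest address.
The bytes are already most-significant first: 0xB199CEC7.
0xB199CEC7 = 2979647175.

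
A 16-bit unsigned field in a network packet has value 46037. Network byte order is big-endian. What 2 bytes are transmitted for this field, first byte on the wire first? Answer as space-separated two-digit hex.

B3 D5

46037 in hexadecimal, padded to 16 bits, is 0xB3D5.
Split into bytes (most-significant first): B3 D5.
In big-endian order the high byte comes first in memory.
So the memory order matches the most-significant-first order: B3 D5.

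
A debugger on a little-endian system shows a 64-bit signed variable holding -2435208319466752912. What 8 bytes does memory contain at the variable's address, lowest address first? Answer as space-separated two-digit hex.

Two's complement of -2435208319466752912 in 64 bits: 2435208319466752912 = 0x21CB991073E44B90; invert → 0xDE3466EF8C1BB46F; add 1 → 0xDE3466EF8C1BB470.
Split into bytes (most-significant first): DE 34 66 EF 8C 1B B4 70.
Little-endian: lowest address holds the least-significant byte.
So at ascending addresses the bytes are 70 B4 1B 8C EF 66 34 DE.

70 B4 1B 8C EF 66 34 DE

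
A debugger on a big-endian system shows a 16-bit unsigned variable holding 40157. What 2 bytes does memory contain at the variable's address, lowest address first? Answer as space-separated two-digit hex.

9C DD

40157 in hexadecimal, padded to 16 bits, is 0x9CDD.
Split into bytes (most-significant first): 9C DD.
In big-endian order the high byte comes first in memory.
So the memory order matches the most-significant-first order: 9C DD.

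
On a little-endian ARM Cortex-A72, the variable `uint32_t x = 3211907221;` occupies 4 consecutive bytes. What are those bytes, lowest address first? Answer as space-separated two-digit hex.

3211907221 in hexadecimal, padded to 32 bits, is 0xBF71D095.
Split into bytes (most-significant first): BF 71 D0 95.
In little-endian order the low byte comes first in memory.
So at ascending addresses the bytes are 95 D0 71 BF.

95 D0 71 BF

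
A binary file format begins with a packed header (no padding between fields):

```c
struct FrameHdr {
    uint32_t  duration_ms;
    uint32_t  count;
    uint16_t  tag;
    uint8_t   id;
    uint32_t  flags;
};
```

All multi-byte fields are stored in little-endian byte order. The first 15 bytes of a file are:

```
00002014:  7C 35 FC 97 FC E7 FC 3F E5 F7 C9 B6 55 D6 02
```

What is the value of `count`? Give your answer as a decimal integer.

`count` follows `duration_ms` (4 bytes), so it starts at byte offset 4 and occupies 4 bytes.
Bytes at offsets 4..7: FC E7 FC 3F.
Little-endian: lowest address holds the least-significant byte.
Reassemble most-significant byte first: 3F FC E7 FC → 0x3FFCE7FC.
0x3FFCE7FC = 1073539068.

1073539068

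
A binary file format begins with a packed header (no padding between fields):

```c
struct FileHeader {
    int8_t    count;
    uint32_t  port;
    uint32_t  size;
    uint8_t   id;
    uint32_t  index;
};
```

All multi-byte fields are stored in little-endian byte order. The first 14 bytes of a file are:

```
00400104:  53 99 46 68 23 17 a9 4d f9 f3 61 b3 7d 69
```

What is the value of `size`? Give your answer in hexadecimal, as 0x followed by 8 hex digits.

`size` follows `count` (1 B), `port` (4 B), so it starts at offset 1 + 4 = 5 and occupies 4 bytes.
Bytes at offsets 5..8: 17 A9 4D F9.
Little-endian stores the least-significant byte at the lowest address.
Reassemble most-significant byte first: F9 4D A9 17 → 0xF94DA917.

0xF94DA917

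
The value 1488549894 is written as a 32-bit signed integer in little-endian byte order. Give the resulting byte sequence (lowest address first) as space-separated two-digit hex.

1488549894 in hexadecimal, padded to 32 bits, is 0x58B97806.
Split into bytes (most-significant first): 58 B9 78 06.
Little-endian: lowest address holds the least-significant byte.
So at ascending addresses the bytes are 06 78 B9 58.

06 78 B9 58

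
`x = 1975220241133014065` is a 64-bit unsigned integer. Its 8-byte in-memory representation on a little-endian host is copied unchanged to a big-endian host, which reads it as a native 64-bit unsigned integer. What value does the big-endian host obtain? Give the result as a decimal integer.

3534451704598915355

1975220241133014065 in 64-bit hexadecimal is 0x1B69645819E50C31.
Stored little-endian, the bytes at ascending addresses are 31 0C E5 19 58 64 69 1B.
Read back as big-endian, the last byte is least significant, giving 0x310CE5195864691B.
0x310CE5195864691B = 3534451704598915355.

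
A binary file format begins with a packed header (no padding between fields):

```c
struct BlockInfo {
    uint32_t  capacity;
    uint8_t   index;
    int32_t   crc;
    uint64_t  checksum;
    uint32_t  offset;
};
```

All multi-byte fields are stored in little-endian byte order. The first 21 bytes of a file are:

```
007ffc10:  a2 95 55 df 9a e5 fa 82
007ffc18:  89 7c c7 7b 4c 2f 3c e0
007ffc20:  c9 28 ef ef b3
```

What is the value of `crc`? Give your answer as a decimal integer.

-1987904795

`crc` follows `capacity` (4 B), `index` (1 B), so it starts at offset 4 + 1 = 5 and occupies 4 bytes.
Bytes at offsets 5..8: E5 FA 82 89.
Little-endian: lowest address holds the least-significant byte.
Reassemble most-significant byte first: 89 82 FA E5 → 0x8982FAE5.
Top bit is set, so as a signed 32-bit value this is 0x8982FAE5 − 2^32 = -1987904795.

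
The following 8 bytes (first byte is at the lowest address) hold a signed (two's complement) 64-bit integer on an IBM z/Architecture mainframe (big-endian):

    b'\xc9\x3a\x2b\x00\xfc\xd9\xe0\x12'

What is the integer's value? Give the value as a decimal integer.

-3946794840194686958

Big-endian stores the most-significant byte at the lowest address.
The bytes are already most-significant first: 0xC93A2B00FCD9E012.
Top bit is set, so as a signed 64-bit value this is 0xC93A2B00FCD9E012 − 2^64 = -3946794840194686958.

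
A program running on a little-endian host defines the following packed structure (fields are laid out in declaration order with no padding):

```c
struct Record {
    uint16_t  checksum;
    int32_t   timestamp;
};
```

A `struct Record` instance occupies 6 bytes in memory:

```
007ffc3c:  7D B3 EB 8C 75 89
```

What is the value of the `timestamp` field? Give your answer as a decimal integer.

-1988784917

`timestamp` follows `checksum` (2 bytes), so it starts at byte offset 2 and occupies 4 bytes.
Bytes at offsets 2..5: EB 8C 75 89.
Little-endian stores the least-significant byte at the lowest address.
Reassemble most-significant byte first: 89 75 8C EB → 0x89758CEB.
Top bit is set, so as a signed 32-bit value this is 0x89758CEB − 2^32 = -1988784917.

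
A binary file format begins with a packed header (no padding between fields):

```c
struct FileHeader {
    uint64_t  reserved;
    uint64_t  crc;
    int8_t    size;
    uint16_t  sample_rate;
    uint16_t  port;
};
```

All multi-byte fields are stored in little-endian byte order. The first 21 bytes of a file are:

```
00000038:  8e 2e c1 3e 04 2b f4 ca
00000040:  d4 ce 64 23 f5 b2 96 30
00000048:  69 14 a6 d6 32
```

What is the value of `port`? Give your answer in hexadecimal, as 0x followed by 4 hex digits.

0x32D6

`port` follows `reserved` (8 B), `crc` (8 B), `size` (1 B), `sample_rate` (2 B), so it starts at offset 8 + 8 + 1 + 2 = 19 and occupies 2 bytes.
Bytes at offsets 19..20: D6 32.
Little-endian: lowest address holds the least-significant byte.
Reassemble most-significant byte first: 32 D6 → 0x32D6.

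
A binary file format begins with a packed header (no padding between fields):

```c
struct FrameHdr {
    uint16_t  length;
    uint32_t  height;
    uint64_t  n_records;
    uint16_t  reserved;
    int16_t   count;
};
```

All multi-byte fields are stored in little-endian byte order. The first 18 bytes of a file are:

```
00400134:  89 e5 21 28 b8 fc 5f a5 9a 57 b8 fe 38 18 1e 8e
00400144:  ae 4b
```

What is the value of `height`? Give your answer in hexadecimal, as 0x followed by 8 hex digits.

0xFCB82821

`height` follows `length` (2 bytes), so it starts at byte offset 2 and occupies 4 bytes.
Bytes at offsets 2..5: 21 28 B8 FC.
In little-endian order the low byte comes first in memory.
Reassemble most-significant byte first: FC B8 28 21 → 0xFCB82821.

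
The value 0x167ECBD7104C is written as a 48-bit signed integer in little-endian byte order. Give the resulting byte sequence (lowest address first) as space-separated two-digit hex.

Split into bytes (most-significant first): 16 7E CB D7 10 4C.
In little-endian order the low byte comes first in memory.
So at ascending addresses the bytes are 4C 10 D7 CB 7E 16.

4C 10 D7 CB 7E 16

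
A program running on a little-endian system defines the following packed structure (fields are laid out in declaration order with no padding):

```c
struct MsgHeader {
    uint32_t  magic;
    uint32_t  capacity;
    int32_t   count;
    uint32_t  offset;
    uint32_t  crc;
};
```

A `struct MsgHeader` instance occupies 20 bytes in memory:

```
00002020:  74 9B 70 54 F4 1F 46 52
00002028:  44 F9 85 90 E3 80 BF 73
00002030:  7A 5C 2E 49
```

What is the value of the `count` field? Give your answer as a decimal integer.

-1870268092

`count` follows `magic` (4 B), `capacity` (4 B), so it starts at offset 4 + 4 = 8 and occupies 4 bytes.
Bytes at offsets 8..11: 44 F9 85 90.
In little-endian order the low byte comes first in memory.
Reassemble most-significant byte first: 90 85 F9 44 → 0x9085F944.
Top bit is set, so as a signed 32-bit value this is 0x9085F944 − 2^32 = -1870268092.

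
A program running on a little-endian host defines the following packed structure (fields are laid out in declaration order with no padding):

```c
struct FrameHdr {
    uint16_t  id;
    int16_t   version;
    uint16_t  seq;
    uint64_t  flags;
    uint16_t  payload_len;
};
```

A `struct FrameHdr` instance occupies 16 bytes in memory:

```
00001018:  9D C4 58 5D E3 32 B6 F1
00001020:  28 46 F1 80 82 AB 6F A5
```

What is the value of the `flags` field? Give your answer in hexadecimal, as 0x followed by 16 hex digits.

0xAB8280F14628F1B6

`flags` follows `id` (2 B), `version` (2 B), `seq` (2 B), so it starts at offset 2 + 2 + 2 = 6 and occupies 8 bytes.
Bytes at offsets 6..13: B6 F1 28 46 F1 80 82 AB.
Little-endian stores the least-significant byte at the lowest address.
Reassemble most-significant byte first: AB 82 80 F1 46 28 F1 B6 → 0xAB8280F14628F1B6.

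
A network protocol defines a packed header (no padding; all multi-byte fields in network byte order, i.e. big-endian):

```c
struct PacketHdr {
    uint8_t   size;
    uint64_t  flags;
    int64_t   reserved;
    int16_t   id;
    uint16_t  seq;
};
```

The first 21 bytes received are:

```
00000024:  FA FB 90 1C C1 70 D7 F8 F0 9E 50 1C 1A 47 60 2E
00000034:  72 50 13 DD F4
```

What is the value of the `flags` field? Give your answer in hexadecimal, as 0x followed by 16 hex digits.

0xFB901CC170D7F8F0

`flags` follows `size` (1 byte), so it starts at byte offset 1 and occupies 8 bytes.
Bytes at offsets 1..8: FB 90 1C C1 70 D7 F8 F0.
Big-endian stores the most-significant byte at the lowest address.
The bytes are already most-significant first: 0xFB901CC170D7F8F0.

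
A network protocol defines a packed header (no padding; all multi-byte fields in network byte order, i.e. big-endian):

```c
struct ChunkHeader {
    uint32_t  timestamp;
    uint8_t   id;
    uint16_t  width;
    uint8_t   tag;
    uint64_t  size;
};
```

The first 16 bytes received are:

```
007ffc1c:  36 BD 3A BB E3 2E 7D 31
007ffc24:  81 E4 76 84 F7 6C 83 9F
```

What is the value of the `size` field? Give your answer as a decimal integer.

9359736239041577887

`size` follows `timestamp` (4 B), `id` (1 B), `width` (2 B), `tag` (1 B), so it starts at offset 4 + 1 + 2 + 1 = 8 and occupies 8 bytes.
Bytes at offsets 8..15: 81 E4 76 84 F7 6C 83 9F.
In big-endian order the high byte comes first in memory.
The bytes are already most-significant first: 0x81E47684F76C839F.
0x81E47684F76C839F = 9359736239041577887.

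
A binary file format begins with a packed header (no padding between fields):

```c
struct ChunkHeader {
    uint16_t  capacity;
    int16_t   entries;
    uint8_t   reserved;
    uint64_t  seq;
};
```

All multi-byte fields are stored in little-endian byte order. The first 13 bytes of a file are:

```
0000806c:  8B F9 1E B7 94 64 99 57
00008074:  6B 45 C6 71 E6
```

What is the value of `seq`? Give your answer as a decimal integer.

16605271302547675492

`seq` follows `capacity` (2 B), `entries` (2 B), `reserved` (1 B), so it starts at offset 2 + 2 + 1 = 5 and occupies 8 bytes.
Bytes at offsets 5..12: 64 99 57 6B 45 C6 71 E6.
Little-endian: lowest address holds the least-significant byte.
Reassemble most-significant byte first: E6 71 C6 45 6B 57 99 64 → 0xE671C6456B579964.
0xE671C6456B579964 = 16605271302547675492.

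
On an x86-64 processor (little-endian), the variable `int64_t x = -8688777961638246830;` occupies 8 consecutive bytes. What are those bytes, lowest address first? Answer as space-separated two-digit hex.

Two's complement of -8688777961638246830 in 64 bits: 8688777961638246830 = 0x7894BD855FB0B9AE; invert → 0x876B427AA04F4651; add 1 → 0x876B427AA04F4652.
Split into bytes (most-significant first): 87 6B 42 7A A0 4F 46 52.
Little-endian stores the least-significant byte at the lowest address.
So at ascending addresses the bytes are 52 46 4F A0 7A 42 6B 87.

52 46 4F A0 7A 42 6B 87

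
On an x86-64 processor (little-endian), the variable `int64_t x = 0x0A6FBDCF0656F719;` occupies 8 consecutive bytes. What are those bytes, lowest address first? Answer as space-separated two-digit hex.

Split into bytes (most-significant first): 0A 6F BD CF 06 56 F7 19.
Little-endian: lowest address holds the least-significant byte.
So at ascending addresses the bytes are 19 F7 56 06 CF BD 6F 0A.

19 F7 56 06 CF BD 6F 0A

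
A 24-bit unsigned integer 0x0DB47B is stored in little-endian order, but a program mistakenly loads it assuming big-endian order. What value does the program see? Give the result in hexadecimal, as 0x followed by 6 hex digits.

Stored little-endian, the bytes at ascending addresses are 7B B4 0D.
Read back as big-endian, the last byte is least significant, giving 0x7BB40D.

0x7BB40D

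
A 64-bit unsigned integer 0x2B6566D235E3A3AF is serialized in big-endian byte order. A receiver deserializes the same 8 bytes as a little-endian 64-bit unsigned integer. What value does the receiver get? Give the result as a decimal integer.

Stored big-endian, the bytes at ascending addresses are 2B 65 66 D2 35 E3 A3 AF.
Read back as little-endian, the first byte is least significant, giving 0xAFA3E335D266652B.
0xAFA3E335D266652B = 12656209198143923499.

12656209198143923499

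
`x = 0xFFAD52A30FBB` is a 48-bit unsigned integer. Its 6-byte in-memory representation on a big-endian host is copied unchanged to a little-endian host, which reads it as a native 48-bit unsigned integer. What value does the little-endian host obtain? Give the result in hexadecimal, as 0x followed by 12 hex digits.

Stored big-endian, the bytes at ascending addresses are FF AD 52 A3 0F BB.
Read back as little-endian, the first byte is least significant, giving 0xBB0FA352ADFF.

0xBB0FA352ADFF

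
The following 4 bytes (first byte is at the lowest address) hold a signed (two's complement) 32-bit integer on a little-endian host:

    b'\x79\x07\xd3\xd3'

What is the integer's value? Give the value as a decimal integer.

-741144711

Little-endian stores the least-significant byte at the lowest address.
Reassemble most-significant byte first: D3 D3 07 79 → 0xD3D30779.
Top bit is set, so as a signed 32-bit value this is 0xD3D30779 − 2^32 = -741144711.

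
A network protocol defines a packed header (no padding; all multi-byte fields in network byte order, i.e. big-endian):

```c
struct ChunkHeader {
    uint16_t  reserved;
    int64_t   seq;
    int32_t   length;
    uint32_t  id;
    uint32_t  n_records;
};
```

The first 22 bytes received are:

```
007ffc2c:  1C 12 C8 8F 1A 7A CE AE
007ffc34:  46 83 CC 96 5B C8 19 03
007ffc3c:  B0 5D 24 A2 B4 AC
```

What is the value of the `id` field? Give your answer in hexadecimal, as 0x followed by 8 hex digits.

0x1903B05D

`id` follows `reserved` (2 B), `seq` (8 B), `length` (4 B), so it starts at offset 2 + 8 + 4 = 14 and occupies 4 bytes.
Bytes at offsets 14..17: 19 03 B0 5D.
Big-endian: lowest address holds the most-significant byte.
The bytes are already most-significant first: 0x1903B05D.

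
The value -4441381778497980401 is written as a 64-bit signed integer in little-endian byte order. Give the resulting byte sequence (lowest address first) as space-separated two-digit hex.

0F 38 BC CC CD 0A 5D C2

Two's complement of -4441381778497980401 in 64 bits: 4441381778497980401 = 0x3DA2F5323343C7F1; invert → 0xC25D0ACDCCBC380E; add 1 → 0xC25D0ACDCCBC380F.
Split into bytes (most-significant first): C2 5D 0A CD CC BC 38 0F.
In little-endian order the low byte comes first in memory.
So at ascending addresses the bytes are 0F 38 BC CC CD 0A 5D C2.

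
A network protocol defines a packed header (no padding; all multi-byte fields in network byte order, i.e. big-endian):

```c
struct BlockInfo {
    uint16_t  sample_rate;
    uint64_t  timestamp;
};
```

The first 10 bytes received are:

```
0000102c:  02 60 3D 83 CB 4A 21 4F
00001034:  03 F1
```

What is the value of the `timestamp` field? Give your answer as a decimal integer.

4432609977509544945

`timestamp` follows `sample_rate` (2 bytes), so it starts at byte offset 2 and occupies 8 bytes.
Bytes at offsets 2..9: 3D 83 CB 4A 21 4F 03 F1.
In big-endian order the high byte comes first in memory.
The bytes are already most-significant first: 0x3D83CB4A214F03F1.
0x3D83CB4A214F03F1 = 4432609977509544945.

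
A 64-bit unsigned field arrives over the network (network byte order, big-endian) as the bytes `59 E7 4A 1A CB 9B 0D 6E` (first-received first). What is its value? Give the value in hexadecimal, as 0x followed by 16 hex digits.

0x59E74A1ACB9B0D6E

In big-endian order the high byte comes first in memory.
The bytes are already most-significant first: 0x59E74A1ACB9B0D6E.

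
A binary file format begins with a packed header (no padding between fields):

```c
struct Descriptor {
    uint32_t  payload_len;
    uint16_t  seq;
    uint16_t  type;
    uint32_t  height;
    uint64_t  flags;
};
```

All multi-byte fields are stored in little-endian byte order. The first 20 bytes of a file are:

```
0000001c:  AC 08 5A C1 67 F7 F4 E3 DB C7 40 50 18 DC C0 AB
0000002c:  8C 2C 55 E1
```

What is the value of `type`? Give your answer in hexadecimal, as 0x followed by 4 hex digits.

0xE3F4

`type` follows `payload_len` (4 B), `seq` (2 B), so it starts at offset 4 + 2 = 6 and occupies 2 bytes.
Bytes at offsets 6..7: F4 E3.
Little-endian: lowest address holds the least-significant byte.
Reassemble most-significant byte first: E3 F4 → 0xE3F4.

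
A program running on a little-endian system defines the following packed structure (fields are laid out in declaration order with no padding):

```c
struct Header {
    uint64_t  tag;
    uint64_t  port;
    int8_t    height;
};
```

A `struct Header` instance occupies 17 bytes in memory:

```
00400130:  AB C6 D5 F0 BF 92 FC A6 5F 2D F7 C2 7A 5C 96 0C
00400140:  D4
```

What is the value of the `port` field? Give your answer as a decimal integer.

`port` follows `tag` (8 bytes), so it starts at byte offset 8 and occupies 8 bytes.
Bytes at offsets 8..15: 5F 2D F7 C2 7A 5C 96 0C.
Little-endian stores the least-significant byte at the lowest address.
Reassemble most-significant byte first: 0C 96 5C 7A C2 F7 2D 5F → 0x0C965C7AC2F72D5F.
0x0C965C7AC2F72D5F = 907014057288478047.

907014057288478047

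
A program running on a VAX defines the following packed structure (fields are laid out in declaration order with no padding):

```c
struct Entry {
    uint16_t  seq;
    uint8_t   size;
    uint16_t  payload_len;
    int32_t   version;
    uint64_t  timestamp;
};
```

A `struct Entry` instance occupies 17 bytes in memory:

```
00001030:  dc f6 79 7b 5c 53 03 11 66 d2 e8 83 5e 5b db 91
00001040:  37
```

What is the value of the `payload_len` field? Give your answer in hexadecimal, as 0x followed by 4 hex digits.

0x5C7B

`payload_len` follows `seq` (2 B), `size` (1 B), so it starts at offset 2 + 1 = 3 and occupies 2 bytes.
Bytes at offsets 3..4: 7B 5C.
In little-endian order the low byte comes first in memory.
Reassemble most-significant byte first: 5C 7B → 0x5C7B.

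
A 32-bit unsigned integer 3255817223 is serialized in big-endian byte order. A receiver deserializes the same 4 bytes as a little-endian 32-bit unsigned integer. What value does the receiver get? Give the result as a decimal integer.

131338178

3255817223 in 32-bit hexadecimal is 0xC20FD407.
Stored big-endian, the bytes at ascending addresses are C2 0F D4 07.
Read back as little-endian, the first byte is least significant, giving 0x07D40FC2.
0x07D40FC2 = 131338178.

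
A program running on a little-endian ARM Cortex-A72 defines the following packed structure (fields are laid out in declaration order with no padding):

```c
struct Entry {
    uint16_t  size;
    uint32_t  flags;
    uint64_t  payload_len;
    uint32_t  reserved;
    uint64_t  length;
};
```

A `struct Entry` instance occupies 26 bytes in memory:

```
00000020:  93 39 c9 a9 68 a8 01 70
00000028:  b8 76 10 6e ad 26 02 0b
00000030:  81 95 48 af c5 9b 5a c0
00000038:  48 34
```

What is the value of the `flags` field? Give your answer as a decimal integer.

2825431497

`flags` follows `size` (2 bytes), so it starts at byte offset 2 and occupies 4 bytes.
Bytes at offsets 2..5: C9 A9 68 A8.
In little-endian order the low byte comes first in memory.
Reassemble most-significant byte first: A8 68 A9 C9 → 0xA868A9C9.
0xA868A9C9 = 2825431497.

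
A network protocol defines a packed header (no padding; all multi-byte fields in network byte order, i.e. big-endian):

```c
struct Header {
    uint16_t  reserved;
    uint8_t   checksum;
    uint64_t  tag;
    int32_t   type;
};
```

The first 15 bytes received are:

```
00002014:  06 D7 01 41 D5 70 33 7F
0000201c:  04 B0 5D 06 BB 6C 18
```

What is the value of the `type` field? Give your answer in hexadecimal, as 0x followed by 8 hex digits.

`type` follows `reserved` (2 B), `checksum` (1 B), `tag` (8 B), so it starts at offset 2 + 1 + 8 = 11 and occupies 4 bytes.
Bytes at offsets 11..14: 06 BB 6C 18.
In big-endian order the high byte comes first in memory.
The bytes are already most-significant first: 0x06BB6C18.

0x06BB6C18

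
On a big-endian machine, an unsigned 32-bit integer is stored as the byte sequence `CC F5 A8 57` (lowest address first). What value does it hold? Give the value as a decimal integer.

3438651479

Big-endian: lowest address holds the most-significant byte.
The bytes are already most-significant first: 0xCCF5A857.
0xCCF5A857 = 3438651479.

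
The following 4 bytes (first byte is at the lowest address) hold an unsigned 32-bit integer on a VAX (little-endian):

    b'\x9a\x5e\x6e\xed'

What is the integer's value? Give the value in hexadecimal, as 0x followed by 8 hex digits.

Little-endian stores the least-significant byte at the lowest address.
Reassemble most-significant byte first: ED 6E 5E 9A → 0xED6E5E9A.

0xED6E5E9A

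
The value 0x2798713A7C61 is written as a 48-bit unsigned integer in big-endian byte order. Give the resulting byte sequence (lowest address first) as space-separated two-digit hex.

Split into bytes (most-significant first): 27 98 71 3A 7C 61.
Big-endian stores the most-significant byte at the lowest address.
So the memory order matches the most-significant-first order: 27 98 71 3A 7C 61.

27 98 71 3A 7C 61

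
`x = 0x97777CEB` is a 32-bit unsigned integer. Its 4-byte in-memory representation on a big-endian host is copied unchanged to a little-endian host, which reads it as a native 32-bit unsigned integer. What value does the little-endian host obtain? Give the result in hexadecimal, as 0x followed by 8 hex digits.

Stored big-endian, the bytes at ascending addresses are 97 77 7C EB.
Read back as little-endian, the first byte is least significant, giving 0xEB7C7797.

0xEB7C7797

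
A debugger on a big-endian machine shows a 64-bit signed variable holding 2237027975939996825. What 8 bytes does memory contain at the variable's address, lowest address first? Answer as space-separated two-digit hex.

2237027975939996825 in hexadecimal, padded to 64 bits, is 0x1F0B85178283BC99.
Split into bytes (most-significant first): 1F 0B 85 17 82 83 BC 99.
Big-endian stores the most-significant byte at the lowest address.
So the memory order matches the most-significant-first order: 1F 0B 85 17 82 83 BC 99.

1F 0B 85 17 82 83 BC 99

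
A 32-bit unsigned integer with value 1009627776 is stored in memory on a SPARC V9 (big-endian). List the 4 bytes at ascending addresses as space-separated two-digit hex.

1009627776 in hexadecimal, padded to 32 bits, is 0x3C2DB280.
Split into bytes (most-significant first): 3C 2D B2 80.
In big-endian order the high byte comes first in memory.
So the memory order matches the most-significant-first order: 3C 2D B2 80.

3C 2D B2 80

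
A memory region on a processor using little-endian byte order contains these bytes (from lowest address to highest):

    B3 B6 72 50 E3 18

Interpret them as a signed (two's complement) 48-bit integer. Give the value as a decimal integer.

27364586337971

Little-endian stores the least-significant byte at the lowest address.
Reassemble most-significant byte first: 18 E3 50 72 B6 B3 → 0x18E35072B6B3.
0x18E35072B6B3 = 27364586337971.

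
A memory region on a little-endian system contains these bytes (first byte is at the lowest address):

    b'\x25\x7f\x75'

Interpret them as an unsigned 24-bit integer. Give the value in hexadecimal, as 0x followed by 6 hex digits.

0x757F25

Little-endian: lowest address holds the least-significant byte.
Reassemble most-significant byte first: 75 7F 25 → 0x757F25.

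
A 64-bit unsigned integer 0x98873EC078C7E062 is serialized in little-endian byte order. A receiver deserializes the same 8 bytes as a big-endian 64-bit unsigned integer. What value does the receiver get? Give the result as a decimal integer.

Stored little-endian, the bytes at ascending addresses are 62 E0 C7 78 C0 3E 87 98.
Read back as big-endian, the last byte is least significant, giving 0x62E0C778C03E8798.
0x62E0C778C03E8798 = 7124913931935451032.

7124913931935451032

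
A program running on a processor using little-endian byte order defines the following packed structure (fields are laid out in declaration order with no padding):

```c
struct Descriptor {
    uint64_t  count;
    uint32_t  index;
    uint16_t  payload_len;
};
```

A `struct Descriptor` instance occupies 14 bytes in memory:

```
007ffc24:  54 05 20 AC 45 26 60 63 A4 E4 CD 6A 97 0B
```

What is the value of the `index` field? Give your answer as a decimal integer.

1791878308

`index` follows `count` (8 bytes), so it starts at byte offset 8 and occupies 4 bytes.
Bytes at offsets 8..11: A4 E4 CD 6A.
In little-endian order the low byte comes first in memory.
Reassemble most-significant byte first: 6A CD E4 A4 → 0x6ACDE4A4.
0x6ACDE4A4 = 1791878308.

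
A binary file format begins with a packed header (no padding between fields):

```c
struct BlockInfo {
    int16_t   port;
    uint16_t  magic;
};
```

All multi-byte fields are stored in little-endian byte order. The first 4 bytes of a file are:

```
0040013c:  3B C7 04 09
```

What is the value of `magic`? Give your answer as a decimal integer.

2308

`magic` follows `port` (2 bytes), so it starts at byte offset 2 and occupies 2 bytes.
Bytes at offsets 2..3: 04 09.
Little-endian: lowest address holds the least-significant byte.
Reassemble most-significant byte first: 09 04 → 0x0904.
0x0904 = 2308.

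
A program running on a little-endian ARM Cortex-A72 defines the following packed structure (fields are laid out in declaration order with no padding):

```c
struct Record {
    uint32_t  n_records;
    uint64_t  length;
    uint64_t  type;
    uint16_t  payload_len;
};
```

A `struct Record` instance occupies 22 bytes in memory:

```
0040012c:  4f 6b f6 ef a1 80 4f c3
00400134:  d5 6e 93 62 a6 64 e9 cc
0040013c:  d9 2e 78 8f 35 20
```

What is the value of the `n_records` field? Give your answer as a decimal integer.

`n_records` is the first field, at byte offset 0, occupying 4 bytes.
Bytes at offsets 0..3: 4F 6B F6 EF.
Little-endian: lowest address holds the least-significant byte.
Reassemble most-significant byte first: EF F6 6B 4F → 0xEFF66B4F.
0xEFF66B4F = 4025903951.

4025903951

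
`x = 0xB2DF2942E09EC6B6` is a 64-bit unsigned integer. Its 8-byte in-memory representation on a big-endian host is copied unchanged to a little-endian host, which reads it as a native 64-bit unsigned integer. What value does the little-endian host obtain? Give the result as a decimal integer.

13170388846311497650

Stored big-endian, the bytes at ascending addresses are B2 DF 29 42 E0 9E C6 B6.
Read back as little-endian, the first byte is least significant, giving 0xB6C69EE04229DFB2.
0xB6C69EE04229DFB2 = 13170388846311497650.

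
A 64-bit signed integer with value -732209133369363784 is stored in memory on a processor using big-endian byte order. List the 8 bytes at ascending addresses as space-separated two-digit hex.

F5 D6 AB AC 30 38 F2 B8

Two's complement of -732209133369363784 in 64 bits: 732209133369363784 = 0x0A295453CFC70D48; invert → 0xF5D6ABAC3038F2B7; add 1 → 0xF5D6ABAC3038F2B8.
Split into bytes (most-significant first): F5 D6 AB AC 30 38 F2 B8.
Big-endian: lowest address holds the most-significant byte.
So the memory order matches the most-significant-first order: F5 D6 AB AC 30 38 F2 B8.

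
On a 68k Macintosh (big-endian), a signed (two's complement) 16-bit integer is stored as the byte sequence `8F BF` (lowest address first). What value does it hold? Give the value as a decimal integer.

In big-endian order the high byte comes first in memory.
The bytes are already most-significant first: 0x8FBF.
Top bit is set, so as a signed 16-bit value this is 0x8FBF − 2^16 = -28737.

-28737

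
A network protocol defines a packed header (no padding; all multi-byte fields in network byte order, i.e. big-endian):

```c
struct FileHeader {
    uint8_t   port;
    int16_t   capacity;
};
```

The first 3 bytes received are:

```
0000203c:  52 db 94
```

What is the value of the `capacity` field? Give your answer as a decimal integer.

`capacity` follows `port` (1 byte), so it starts at byte offset 1 and occupies 2 bytes.
Bytes at offsets 1..2: DB 94.
Big-endian stores the most-significant byte at the lowest address.
The bytes are already most-significant first: 0xDB94.
Top bit is set, so as a signed 16-bit value this is 0xDB94 − 2^16 = -9324.

-9324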